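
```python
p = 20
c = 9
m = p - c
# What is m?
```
Trace:
  p=20
  p=20, c=9
  p=20, c=9, m=11

Final answer: 11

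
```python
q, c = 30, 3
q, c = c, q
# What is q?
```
Trace:
  q=30, c=3
  q=3, c=30

Final answer: 3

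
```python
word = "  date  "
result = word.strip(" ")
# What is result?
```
Trace:
  word='  date  '
  word='  date  ', result='date'

Final answer: 'date'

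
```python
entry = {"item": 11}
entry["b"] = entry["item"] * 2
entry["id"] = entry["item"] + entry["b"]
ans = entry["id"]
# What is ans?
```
Trace:
  entry={'item': 11}
  entry={'item': 11, 'b': 22}
  entry={'item': 11, 'b': 22, 'id': 33}
  entry={'item': 11, 'b': 22, 'id': 33}, ans=33

Final answer: 33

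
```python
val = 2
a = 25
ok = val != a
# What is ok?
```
Trace:
  val=2
  val=2, a=25
  val=2, a=25, ok=True

Final answer: True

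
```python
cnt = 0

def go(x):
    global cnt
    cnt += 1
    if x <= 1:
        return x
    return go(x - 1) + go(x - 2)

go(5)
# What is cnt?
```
Call trace (a repeated sub-call is expanded the first time; later identical calls just restate its return value):
go(x=5)
  go(x=4)
    go(x=3)
      go(x=2)
        go(x=1)
        -> return 1
        go(x=0)
        -> return 0
      -> return 1
      go(x=1)
      -> return 1
    -> return 2
    go(x=2) -> return 1  (same call as traced above)
  -> return 3
  go(x=3) -> return 2  (same call as traced above)
-> return 5

cnt is incremented once per call, so count the calls in each subtree. Let C(x) = number of calls made by go(x).
C(0) = C(1) = 1 (base case, no recursion); C(x) = 1 + C(x - 1) + C(x - 2) otherwise.
C(2) = 1 + C(1) + C(0) = 1 + 1 + 1 = 3
C(3) = 1 + C(2) + C(1) = 1 + 3 + 1 = 5
C(4) = 1 + C(3) + C(2) = 1 + 5 + 3 = 9
C(5) = 1 + C(4) + C(3) = 1 + 9 + 5 = 15
cnt = C(5) = 15

Final answer: 15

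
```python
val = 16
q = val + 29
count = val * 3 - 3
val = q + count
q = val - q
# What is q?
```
Trace:
  val=16
  val=16, q=45
  val=16, q=45, count=45
  val=90, q=45, count=45
  val=90, q=45, count=45

Final answer: 45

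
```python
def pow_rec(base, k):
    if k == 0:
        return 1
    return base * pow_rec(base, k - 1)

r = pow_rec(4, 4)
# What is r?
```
Call trace:
pow_rec(base=4, k=4)
  pow_rec(base=4, k=3)
    pow_rec(base=4, k=2)
      pow_rec(base=4, k=1)
        pow_rec(base=4, k=0)
        -> return 1
      -> return 4
    -> return 16
  -> return 64
-> return 256

Final answer: 256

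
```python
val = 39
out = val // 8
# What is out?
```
Trace:
  val=39
  val=39, out=4

Final answer: 4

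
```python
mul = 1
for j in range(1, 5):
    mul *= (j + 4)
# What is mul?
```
Trace:
  mul=1
  mul=5, j=1
  mul=30, j=2
  mul=210, j=3
  mul=1680, j=4

Final answer: 1680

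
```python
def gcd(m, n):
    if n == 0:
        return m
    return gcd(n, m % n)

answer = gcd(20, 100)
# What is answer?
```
Call trace:
gcd(m=20, n=100)
  gcd(m=100, n=20)
    gcd(m=20, n=0)
    -> return 20
  -> return 20
-> return 20

Final answer: 20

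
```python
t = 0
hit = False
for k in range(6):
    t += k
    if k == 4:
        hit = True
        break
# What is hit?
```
Trace:
  t=0
  t=0, hit=False
  t=0, hit=False, k=0
  t=1, hit=False, k=1
  t=3, hit=False, k=2
  t=6, hit=False, k=3
  t=10, hit=True, k=4

Final answer: True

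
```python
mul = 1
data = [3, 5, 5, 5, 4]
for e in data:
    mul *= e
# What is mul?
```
Trace:
  mul=1
  mul=3, e=3
  mul=15, e=5
  mul=75, e=5
  mul=375, e=5
  mul=1500, e=4

Final answer: 1500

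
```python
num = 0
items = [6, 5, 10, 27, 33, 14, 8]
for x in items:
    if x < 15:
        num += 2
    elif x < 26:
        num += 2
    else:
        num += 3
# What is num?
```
Trace:
  num=0
  num=2, x=6
  num=4, x=5
  num=6, x=10
  num=9, x=27
  num=12, x=33
  num=14, x=14
  num=16, x=8

Final answer: 16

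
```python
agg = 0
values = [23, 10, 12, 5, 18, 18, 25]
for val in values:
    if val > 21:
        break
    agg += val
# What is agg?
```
Trace:
  agg=0
  agg=0, val=23

Final answer: 0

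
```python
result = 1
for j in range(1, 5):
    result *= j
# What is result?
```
Trace:
  result=1
  result=1, j=1
  result=2, j=2
  result=6, j=3
  result=24, j=4

Final answer: 24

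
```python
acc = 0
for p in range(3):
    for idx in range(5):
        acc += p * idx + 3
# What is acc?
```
Trace:
  acc=0
  acc=3, p=0, idx=0
  acc=6, p=0, idx=1
  acc=9, p=0, idx=2
  acc=12, p=0, idx=3
  acc=15, p=0, idx=4
  acc=18, p=1, idx=0
  acc=22, p=1, idx=1
  acc=27, p=1, idx=2
  acc=33, p=1, idx=3
  acc=40, p=1, idx=4
  acc=43, p=2, idx=0
  acc=48, p=2, idx=1
  acc=55, p=2, idx=2
  acc=64, p=2, idx=3
  acc=75, p=2, idx=4

Final answer: 75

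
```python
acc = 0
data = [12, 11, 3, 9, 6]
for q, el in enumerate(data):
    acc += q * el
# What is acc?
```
Trace:
  acc=0
  acc=0, q=0, el=12
  acc=11, q=1, el=11
  acc=17, q=2, el=3
  acc=44, q=3, el=9
  acc=68, q=4, el=6

Final answer: 68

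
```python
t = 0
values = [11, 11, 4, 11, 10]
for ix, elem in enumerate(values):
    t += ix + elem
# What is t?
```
Trace:
  t=0
  t=11, ix=0, elem=11
  t=23, ix=1, elem=11
  t=29, ix=2, elem=4
  t=43, ix=3, elem=11
  t=57, ix=4, elem=10

Final answer: 57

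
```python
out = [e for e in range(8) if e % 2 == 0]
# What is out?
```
Trace:
  e=0
  e=1
  e=2
  e=3
  e=4
  e=5
  e=6
  e=7
  out=[0, 2, 4, 6]

Final answer: [0, 2, 4, 6]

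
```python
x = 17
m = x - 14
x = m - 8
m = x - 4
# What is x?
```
Trace:
  x=17
  x=17, m=3
  x=-5, m=3
  x=-5, m=-9

Final answer: -5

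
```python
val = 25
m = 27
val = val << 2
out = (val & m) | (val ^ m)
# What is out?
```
Trace:
  val=25
  val=25, m=27
  val=100, m=27
  val=100, m=27, out=127

Final answer: 127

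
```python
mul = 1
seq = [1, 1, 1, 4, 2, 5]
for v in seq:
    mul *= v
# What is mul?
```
Trace:
  mul=1
  mul=1, v=1
  mul=1, v=1
  mul=1, v=1
  mul=4, v=4
  mul=8, v=2
  mul=40, v=5

Final answer: 40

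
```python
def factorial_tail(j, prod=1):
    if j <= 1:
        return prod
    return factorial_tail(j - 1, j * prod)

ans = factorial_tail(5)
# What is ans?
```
Call trace:
factorial_tail(j=5, prod=1)
  factorial_tail(j=4, prod=5)
    factorial_tail(j=3, prod=20)
      factorial_tail(j=2, prod=60)
        factorial_tail(j=1, prod=120)
        -> return 120
      -> return 120
    -> return 120
  -> return 120
-> return 120

Final answer: 120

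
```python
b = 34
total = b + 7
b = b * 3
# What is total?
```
Trace:
  b=34
  b=34, total=41
  b=102, total=41

Final answer: 41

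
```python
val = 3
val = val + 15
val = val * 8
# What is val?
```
Trace:
  val=3
  val=18
  val=144

Final answer: 144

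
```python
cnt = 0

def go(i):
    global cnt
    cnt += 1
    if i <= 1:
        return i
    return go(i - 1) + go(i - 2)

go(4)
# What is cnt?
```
Call trace (a repeated sub-call is expanded the first time; later identical calls just restate its return value):
go(i=4)
  go(i=3)
    go(i=2)
      go(i=1)
      -> return 1
      go(i=0)
      -> return 0
    -> return 1
    go(i=1)
    -> return 1
  -> return 2
  go(i=2) -> return 1  (same call as traced above)
-> return 3

cnt is incremented once per call, so count the calls in each subtree. Let C(i) = number of calls made by go(i).
C(0) = C(1) = 1 (base case, no recursion); C(i) = 1 + C(i - 1) + C(i - 2) otherwise.
C(2) = 1 + C(1) + C(0) = 1 + 1 + 1 = 3
C(3) = 1 + C(2) + C(1) = 1 + 3 + 1 = 5
C(4) = 1 + C(3) + C(2) = 1 + 5 + 3 = 9
cnt = C(4) = 9

Final answer: 9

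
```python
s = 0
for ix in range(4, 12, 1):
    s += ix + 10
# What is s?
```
Trace:
  s=0
  s=14, ix=4
  s=29, ix=5
  s=45, ix=6
  s=62, ix=7
  s=80, ix=8
  s=99, ix=9
  s=119, ix=10
  s=140, ix=11

Final answer: 140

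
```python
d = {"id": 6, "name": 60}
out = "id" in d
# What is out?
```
Trace:
  d={'id': 6, 'name': 60}
  d={'id': 6, 'name': 60}, out=True

Final answer: True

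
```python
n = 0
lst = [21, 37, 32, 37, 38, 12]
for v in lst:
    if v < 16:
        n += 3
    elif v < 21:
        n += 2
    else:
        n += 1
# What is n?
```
Trace:
  n=0
  n=1, v=21
  n=2, v=37
  n=3, v=32
  n=4, v=37
  n=5, v=38
  n=8, v=12

Final answer: 8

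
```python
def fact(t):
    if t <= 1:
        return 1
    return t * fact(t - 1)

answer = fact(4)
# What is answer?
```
Call trace:
fact(t=4)
  fact(t=3)
    fact(t=2)
      fact(t=1)
      -> return 1
    -> return 2
  -> return 6
-> return 24

Final answer: 24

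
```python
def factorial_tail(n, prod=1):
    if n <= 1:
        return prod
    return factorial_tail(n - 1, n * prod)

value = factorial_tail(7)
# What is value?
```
Call trace:
factorial_tail(n=7, prod=1)
  factorial_tail(n=6, prod=7)
    factorial_tail(n=5, prod=42)
      factorial_tail(n=4, prod=210)
        factorial_tail(n=3, prod=840)
          factorial_tail(n=2, prod=2520)
            factorial_tail(n=1, prod=5040)
            -> return 5040
          -> return 5040
        -> return 5040
      -> return 5040
    -> return 5040
  -> return 5040
-> return 5040

Final answer: 5040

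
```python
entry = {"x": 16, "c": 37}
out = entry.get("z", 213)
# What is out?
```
Trace:
  entry={'x': 16, 'c': 37}
  entry={'x': 16, 'c': 37}, out=213

Final answer: 213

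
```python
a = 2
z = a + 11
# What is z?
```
Trace:
  a=2
  a=2, z=13

Final answer: 13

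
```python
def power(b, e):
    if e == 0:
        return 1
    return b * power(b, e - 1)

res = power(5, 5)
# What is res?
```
Call trace:
power(b=5, e=5)
  power(b=5, e=4)
    power(b=5, e=3)
      power(b=5, e=2)
        power(b=5, e=1)
          power(b=5, e=0)
          -> return 1
        -> return 5
      -> return 25
    -> return 125
  -> return 625
-> return 3125

Final answer: 3125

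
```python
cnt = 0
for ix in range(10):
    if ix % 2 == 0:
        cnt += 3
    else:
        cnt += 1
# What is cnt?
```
Trace:
  cnt=0
  cnt=3, ix=0
  cnt=4, ix=1
  cnt=7, ix=2
  cnt=8, ix=3
  cnt=11, ix=4
  cnt=12, ix=5
  cnt=15, ix=6
  cnt=16, ix=7
  cnt=19, ix=8
  cnt=20, ix=9

Final answer: 20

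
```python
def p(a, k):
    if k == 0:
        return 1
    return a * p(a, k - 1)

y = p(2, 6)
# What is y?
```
Call trace:
p(a=2, k=6)
  p(a=2, k=5)
    p(a=2, k=4)
      p(a=2, k=3)
        p(a=2, k=2)
          p(a=2, k=1)
            p(a=2, k=0)
            -> return 1
          -> return 2
        -> return 4
      -> return 8
    -> return 16
  -> return 32
-> return 64

Final answer: 64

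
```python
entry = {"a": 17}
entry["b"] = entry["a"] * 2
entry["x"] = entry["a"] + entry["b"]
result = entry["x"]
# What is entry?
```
Trace:
  entry={'a': 17}
  entry={'a': 17, 'b': 34}
  entry={'a': 17, 'b': 34, 'x': 51}
  entry={'a': 17, 'b': 34, 'x': 51}, result=51

Final answer: {'a': 17, 'b': 34, 'x': 51}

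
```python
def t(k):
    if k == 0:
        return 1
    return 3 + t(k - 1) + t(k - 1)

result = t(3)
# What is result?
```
Call trace (a repeated sub-call is expanded the first time; later identical calls just restate its return value):
t(k=3)
  t(k=2)
    t(k=1)
      t(k=0)
      -> return 1
      t(k=0)
      -> return 1
    -> return 5
    t(k=1) -> return 5  (same call as traced above)
  -> return 13
  t(k=2) -> return 13  (same call as traced above)
-> return 29

Final answer: 29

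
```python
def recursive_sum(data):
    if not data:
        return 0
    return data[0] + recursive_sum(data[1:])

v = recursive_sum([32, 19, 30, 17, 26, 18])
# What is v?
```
Call trace:
recursive_sum(data=[32, 19, 30, 17, 26, 18])
  recursive_sum(data=[19, 30, 17, 26, 18])
    recursive_sum(data=[30, 17, 26, 18])
      recursive_sum(data=[17, 26, 18])
        recursive_sum(data=[26, 18])
          recursive_sum(data=[18])
            recursive_sum(data=[])
            -> return 0
          -> return 18
        -> return 44
      -> return 61
    -> return 91
  -> return 110
-> return 142

Final answer: 142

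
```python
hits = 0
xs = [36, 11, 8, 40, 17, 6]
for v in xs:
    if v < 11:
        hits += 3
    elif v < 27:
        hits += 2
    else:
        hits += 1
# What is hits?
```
Trace:
  hits=0
  hits=1, v=36
  hits=3, v=11
  hits=6, v=8
  hits=7, v=40
  hits=9, v=17
  hits=12, v=6

Final answer: 12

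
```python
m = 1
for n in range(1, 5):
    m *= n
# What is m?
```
Trace:
  m=1
  m=1, n=1
  m=2, n=2
  m=6, n=3
  m=24, n=4

Final answer: 24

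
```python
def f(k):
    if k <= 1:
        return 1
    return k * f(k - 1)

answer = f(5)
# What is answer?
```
Call trace:
f(k=5)
  f(k=4)
    f(k=3)
      f(k=2)
        f(k=1)
        -> return 1
      -> return 2
    -> return 6
  -> return 24
-> return 120

Final answer: 120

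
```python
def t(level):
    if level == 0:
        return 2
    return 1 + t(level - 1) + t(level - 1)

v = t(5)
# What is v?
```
Call trace (a repeated sub-call is expanded the first time; later identical calls just restate its return value):
t(level=5)
  t(level=4)
    t(level=3)
      t(level=2)
        t(level=1)
          t(level=0)
          -> return 2
          t(level=0)
          -> return 2
        -> return 5
        t(level=1) -> return 5  (same call as traced above)
      -> return 11
      t(level=2) -> return 11  (same call as traced above)
    -> return 23
    t(level=3) -> return 23  (same call as traced above)
  -> return 47
  t(level=4) -> return 47  (same call as traced above)
-> return 95

Final answer: 95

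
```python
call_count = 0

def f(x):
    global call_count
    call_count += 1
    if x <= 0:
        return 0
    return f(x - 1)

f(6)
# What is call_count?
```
Call trace:
f(x=6)
  f(x=5)
    f(x=4)
      f(x=3)
        f(x=2)
          f(x=1)
            f(x=0)
            -> return 0
          -> return 0
        -> return 0
      -> return 0
    -> return 0
  -> return 0
-> return 0

call_count is incremented once per call. f is entered once for each x = 6, 5, 4, 3, 2, 1, 0 (the x <= 0 call returns without recursing), i.e. 6 + 1 calls.
call_count = 7

Final answer: 7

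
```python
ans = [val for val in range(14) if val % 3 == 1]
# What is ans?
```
Trace:
  val=0
  val=1
  val=2
  val=3
  val=4
  val=5
  val=6
  val=7
  val=8
  val=9
  val=10
  val=11
  val=12
  val=13
  ans=[1, 4, 7, 10, 13]

Final answer: [1, 4, 7, 10, 13]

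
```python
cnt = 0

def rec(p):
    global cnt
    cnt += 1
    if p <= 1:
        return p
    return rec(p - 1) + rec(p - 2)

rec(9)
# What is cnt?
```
Call trace (a repeated sub-call is expanded the first time; later identical calls just restate its return value):
rec(p=9)
  rec(p=8)
    rec(p=7)
      rec(p=6)
        rec(p=5)
          rec(p=4)
            rec(p=3)
              rec(p=2)
                rec(p=1)
                -> return 1
                rec(p=0)
                -> return 0
              -> return 1
              rec(p=1)
              -> return 1
            -> return 2
            rec(p=2) -> return 1  (same call as traced above)
          -> return 3
          rec(p=3) -> return 2  (same call as traced above)
        -> return 5
        rec(p=4) -> return 3  (same call as traced above)
      -> return 8
      rec(p=5) -> return 5  (same call as traced above)
    -> return 13
    rec(p=6) -> return 8  (same call as traced above)
  -> return 21
  rec(p=7) -> return 13  (same call as traced above)
-> return 34

cnt is incremented once per call, so count the calls in each subtree. Let C(p) = number of calls made by rec(p).
C(0) = C(1) = 1 (base case, no recursion); C(p) = 1 + C(p - 1) + C(p - 2) otherwise.
C(2) = 1 + C(1) + C(0) = 1 + 1 + 1 = 3
C(3) = 1 + C(2) + C(1) = 1 + 3 + 1 = 5
C(4) = 1 + C(3) + C(2) = 1 + 5 + 3 = 9
C(5) = 1 + C(4) + C(3) = 1 + 9 + 5 = 15
C(6) = 1 + C(5) + C(4) = 1 + 15 + 9 = 25
C(7) = 1 + C(6) + C(5) = 1 + 25 + 15 = 41
C(8) = 1 + C(7) + C(6) = 1 + 41 + 25 = 67
C(9) = 1 + C(8) + C(7) = 1 + 67 + 41 = 109
cnt = C(9) = 109

Final answer: 109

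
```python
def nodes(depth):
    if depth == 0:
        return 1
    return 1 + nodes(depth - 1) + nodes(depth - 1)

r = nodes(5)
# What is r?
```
Call trace (a repeated sub-call is expanded the first time; later identical calls just restate its return value):
nodes(depth=5)
  nodes(depth=4)
    nodes(depth=3)
      nodes(depth=2)
        nodes(depth=1)
          nodes(depth=0)
          -> return 1
          nodes(depth=0)
          -> return 1
        -> return 3
        nodes(depth=1) -> return 3  (same call as traced above)
      -> return 7
      nodes(depth=2) -> return 7  (same call as traced above)
    -> return 15
    nodes(depth=3) -> return 15  (same call as traced above)
  -> return 31
  nodes(depth=4) -> return 31  (same call as traced above)
-> return 63

Final answer: 63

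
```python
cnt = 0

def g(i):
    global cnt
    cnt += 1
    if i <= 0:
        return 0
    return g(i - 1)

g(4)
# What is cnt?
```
Call trace:
g(i=4)
  g(i=3)
    g(i=2)
      g(i=1)
        g(i=0)
        -> return 0
      -> return 0
    -> return 0
  -> return 0
-> return 0

cnt is incremented once per call. g is entered once for each i = 4, 3, 2, 1, 0 (the i <= 0 call returns without recursing), i.e. 4 + 1 calls.
cnt = 5

Final answer: 5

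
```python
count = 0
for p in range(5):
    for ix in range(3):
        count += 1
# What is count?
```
Trace:
  count=0
  count=1, p=0, ix=0
  count=2, p=0, ix=1
  count=3, p=0, ix=2
  count=4, p=1, ix=0
  count=5, p=1, ix=1
  count=6, p=1, ix=2
  count=7, p=2, ix=0
  count=8, p=2, ix=1
  count=9, p=2, ix=2
  count=10, p=3, ix=0
  count=11, p=3, ix=1
  count=12, p=3, ix=2
  count=13, p=4, ix=0
  count=14, p=4, ix=1
  count=15, p=4, ix=2

Final answer: 15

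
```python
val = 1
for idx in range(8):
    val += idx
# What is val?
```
Trace:
  val=1
  val=1, idx=0
  val=2, idx=1
  val=4, idx=2
  val=7, idx=3
  val=11, idx=4
  val=16, idx=5
  val=22, idx=6
  val=29, idx=7

Final answer: 29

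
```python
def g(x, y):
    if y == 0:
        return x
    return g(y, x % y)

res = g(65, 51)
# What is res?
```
Call trace:
g(x=65, y=51)
  g(x=51, y=14)
    g(x=14, y=9)
      g(x=9, y=5)
        g(x=5, y=4)
          g(x=4, y=1)
            g(x=1, y=0)
            -> return 1
          -> return 1
        -> return 1
      -> return 1
    -> return 1
  -> return 1
-> return 1

Final answer: 1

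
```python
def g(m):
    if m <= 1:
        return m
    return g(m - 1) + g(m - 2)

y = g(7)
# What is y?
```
Call trace (a repeated sub-call is expanded the first time; later identical calls just restate its return value):
g(m=7)
  g(m=6)
    g(m=5)
      g(m=4)
        g(m=3)
          g(m=2)
            g(m=1)
            -> return 1
            g(m=0)
            -> return 0
          -> return 1
          g(m=1)
          -> return 1
        -> return 2
        g(m=2) -> return 1  (same call as traced above)
      -> return 3
      g(m=3) -> return 2  (same call as traced above)
    -> return 5
    g(m=4) -> return 3  (same call as traced above)
  -> return 8
  g(m=5) -> return 5  (same call as traced above)
-> return 13

Final answer: 13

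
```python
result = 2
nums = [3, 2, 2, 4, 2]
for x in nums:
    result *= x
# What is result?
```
Trace:
  result=2
  result=6, x=3
  result=12, x=2
  result=24, x=2
  result=96, x=4
  result=192, x=2

Final answer: 192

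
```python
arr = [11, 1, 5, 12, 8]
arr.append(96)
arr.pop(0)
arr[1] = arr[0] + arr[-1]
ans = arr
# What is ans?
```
Trace:
  arr=[11, 1, 5, 12, 8]
  arr=[11, 1, 5, 12, 8, 96]
  arr=[1, 5, 12, 8, 96]
  arr=[1, 97, 12, 8, 96]
  arr=[1, 97, 12, 8, 96], ans=[1, 97, 12, 8, 96]

Final answer: [1, 97, 12, 8, 96]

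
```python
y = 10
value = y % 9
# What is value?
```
Trace:
  y=10
  y=10, value=1

Final answer: 1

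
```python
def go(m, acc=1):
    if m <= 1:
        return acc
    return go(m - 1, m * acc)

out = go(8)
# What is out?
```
Call trace:
go(m=8, acc=1)
  go(m=7, acc=8)
    go(m=6, acc=56)
      go(m=5, acc=336)
        go(m=4, acc=1680)
          go(m=3, acc=6720)
            go(m=2, acc=20160)
              go(m=1, acc=40320)
              -> return 40320
            -> return 40320
          -> return 40320
        -> return 40320
      -> return 40320
    -> return 40320
  -> return 40320
-> return 40320

Final answer: 40320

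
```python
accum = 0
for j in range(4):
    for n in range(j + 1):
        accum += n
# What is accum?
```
Trace:
  accum=0
  accum=0, j=0, n=0
  accum=0, j=1, n=0
  accum=1, j=1, n=1
  accum=1, j=2, n=0
  accum=2, j=2, n=1
  accum=4, j=2, n=2
  accum=4, j=3, n=0
  accum=5, j=3, n=1
  accum=7, j=3, n=2
  accum=10, j=3, n=3

Final answer: 10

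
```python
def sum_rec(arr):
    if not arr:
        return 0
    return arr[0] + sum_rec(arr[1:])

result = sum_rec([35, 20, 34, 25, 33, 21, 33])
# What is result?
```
Call trace:
sum_rec(arr=[35, 20, 34, 25, 33, 21, 33])
  sum_rec(arr=[20, 34, 25, 33, 21, 33])
    sum_rec(arr=[34, 25, 33, 21, 33])
      sum_rec(arr=[25, 33, 21, 33])
        sum_rec(arr=[33, 21, 33])
          sum_rec(arr=[21, 33])
            sum_rec(arr=[33])
              sum_rec(arr=[])
              -> return 0
            -> return 33
          -> return 54
        -> return 87
      -> return 112
    -> return 146
  -> return 166
-> return 201

Final answer: 201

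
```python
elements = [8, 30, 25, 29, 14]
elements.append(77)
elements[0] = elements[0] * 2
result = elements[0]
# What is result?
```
Trace:
  elements=[8, 30, 25, 29, 14]
  elements=[8, 30, 25, 29, 14, 77]
  elements=[16, 30, 25, 29, 14, 77]
  elements=[16, 30, 25, 29, 14, 77], result=16

Final answer: 16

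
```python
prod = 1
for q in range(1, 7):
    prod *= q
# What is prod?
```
Trace:
  prod=1
  prod=1, q=1
  prod=2, q=2
  prod=6, q=3
  prod=24, q=4
  prod=120, q=5
  prod=720, q=6

Final answer: 720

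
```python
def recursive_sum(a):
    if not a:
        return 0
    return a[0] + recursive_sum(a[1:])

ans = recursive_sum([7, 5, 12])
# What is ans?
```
Call trace:
recursive_sum(a=[7, 5, 12])
  recursive_sum(a=[5, 12])
    recursive_sum(a=[12])
      recursive_sum(a=[])
      -> return 0
    -> return 12
  -> return 17
-> return 24

Final answer: 24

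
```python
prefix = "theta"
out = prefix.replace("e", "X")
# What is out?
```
Trace:
  prefix='theta'
  prefix='theta', out='thXta'

Final answer: 'thXta'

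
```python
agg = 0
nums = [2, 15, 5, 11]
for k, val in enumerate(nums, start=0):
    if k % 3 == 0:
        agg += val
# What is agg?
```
Trace:
  agg=0
  agg=2, k=0, val=2
  agg=2, k=1, val=15
  agg=2, k=2, val=5
  agg=13, k=3, val=11

Final answer: 13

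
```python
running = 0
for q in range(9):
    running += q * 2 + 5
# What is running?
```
Trace:
  running=0
  running=5, q=0
  running=12, q=1
  running=21, q=2
  running=32, q=3
  running=45, q=4
  running=60, q=5
  running=77, q=6
  running=96, q=7
  running=117, q=8

Final answer: 117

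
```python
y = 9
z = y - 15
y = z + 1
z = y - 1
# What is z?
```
Trace:
  y=9
  y=9, z=-6
  y=-5, z=-6
  y=-5, z=-6

Final answer: -6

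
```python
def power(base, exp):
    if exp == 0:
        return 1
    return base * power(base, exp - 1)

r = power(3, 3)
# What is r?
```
Call trace:
power(base=3, exp=3)
  power(base=3, exp=2)
    power(base=3, exp=1)
      power(base=3, exp=0)
      -> return 1
    -> return 3
  -> return 9
-> return 27

Final answer: 27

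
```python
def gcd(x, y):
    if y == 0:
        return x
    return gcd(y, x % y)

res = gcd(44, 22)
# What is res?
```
Call trace:
gcd(x=44, y=22)
  gcd(x=22, y=0)
  -> return 22
-> return 22

Final answer: 22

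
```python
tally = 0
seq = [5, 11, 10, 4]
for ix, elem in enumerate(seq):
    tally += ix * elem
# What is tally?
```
Trace:
  tally=0
  tally=0, ix=0, elem=5
  tally=11, ix=1, elem=11
  tally=31, ix=2, elem=10
  tally=43, ix=3, elem=4

Final answer: 43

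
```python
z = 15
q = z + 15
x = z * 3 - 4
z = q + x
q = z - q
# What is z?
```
Trace:
  z=15
  z=15, q=30
  z=15, q=30, x=41
  z=71, q=30, x=41
  z=71, q=41, x=41

Final answer: 71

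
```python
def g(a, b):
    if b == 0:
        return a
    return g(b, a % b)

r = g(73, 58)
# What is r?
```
Call trace:
g(a=73, b=58)
  g(a=58, b=15)
    g(a=15, b=13)
      g(a=13, b=2)
        g(a=2, b=1)
          g(a=1, b=0)
          -> return 1
        -> return 1
      -> return 1
    -> return 1
  -> return 1
-> return 1

Final answer: 1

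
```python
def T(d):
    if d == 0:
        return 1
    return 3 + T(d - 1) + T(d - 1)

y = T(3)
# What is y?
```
Call trace (a repeated sub-call is expanded the first time; later identical calls just restate its return value):
T(d=3)
  T(d=2)
    T(d=1)
      T(d=0)
      -> return 1
      T(d=0)
      -> return 1
    -> return 5
    T(d=1) -> return 5  (same call as traced above)
  -> return 13
  T(d=2) -> return 13  (same call as traced above)
-> return 29

Final answer: 29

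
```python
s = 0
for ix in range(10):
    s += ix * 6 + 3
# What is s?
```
Trace:
  s=0
  s=3, ix=0
  s=12, ix=1
  s=27, ix=2
  s=48, ix=3
  s=75, ix=4
  s=108, ix=5
  s=147, ix=6
  s=192, ix=7
  s=243, ix=8
  s=300, ix=9

Final answer: 300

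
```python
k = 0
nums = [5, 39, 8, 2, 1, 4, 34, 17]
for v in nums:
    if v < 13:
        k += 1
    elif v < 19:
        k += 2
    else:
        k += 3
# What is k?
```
Trace:
  k=0
  k=1, v=5
  k=4, v=39
  k=5, v=8
  k=6, v=2
  k=7, v=1
  k=8, v=4
  k=11, v=34
  k=13, v=17

Final answer: 13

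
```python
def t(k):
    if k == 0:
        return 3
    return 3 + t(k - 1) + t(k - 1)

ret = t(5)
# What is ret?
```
Call trace (a repeated sub-call is expanded the first time; later identical calls just restate its return value):
t(k=5)
  t(k=4)
    t(k=3)
      t(k=2)
        t(k=1)
          t(k=0)
          -> return 3
          t(k=0)
          -> return 3
        -> return 9
        t(k=1) -> return 9  (same call as traced above)
      -> return 21
      t(k=2) -> return 21  (same call as traced above)
    -> return 45
    t(k=3) -> return 45  (same call as traced above)
  -> return 93
  t(k=4) -> return 93  (same call as traced above)
-> return 189

Final answer: 189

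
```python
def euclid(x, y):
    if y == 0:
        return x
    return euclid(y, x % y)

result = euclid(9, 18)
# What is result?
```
Call trace:
euclid(x=9, y=18)
  euclid(x=18, y=9)
    euclid(x=9, y=0)
    -> return 9
  -> return 9
-> return 9

Final answer: 9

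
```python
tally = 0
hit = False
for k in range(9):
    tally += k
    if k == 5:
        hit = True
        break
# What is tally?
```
Trace:
  tally=0
  tally=0, hit=False
  tally=0, hit=False, k=0
  tally=1, hit=False, k=1
  tally=3, hit=False, k=2
  tally=6, hit=False, k=3
  tally=10, hit=False, k=4
  tally=15, hit=True, k=5

Final answer: 15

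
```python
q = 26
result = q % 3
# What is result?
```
Trace:
  q=26
  q=26, result=2

Final answer: 2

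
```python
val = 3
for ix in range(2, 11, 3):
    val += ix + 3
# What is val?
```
Trace:
  val=3
  val=8, ix=2
  val=16, ix=5
  val=27, ix=8

Final answer: 27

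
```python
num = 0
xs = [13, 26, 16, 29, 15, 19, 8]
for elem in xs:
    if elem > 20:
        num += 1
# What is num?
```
Trace:
  num=0
  num=0, elem=13
  num=1, elem=26
  num=1, elem=16
  num=2, elem=29
  num=2, elem=15
  num=2, elem=19
  num=2, elem=8

Final answer: 2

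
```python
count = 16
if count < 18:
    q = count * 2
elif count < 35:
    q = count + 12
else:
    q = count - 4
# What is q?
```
Trace:
  count=16
  count=16, q=32

Final answer: 32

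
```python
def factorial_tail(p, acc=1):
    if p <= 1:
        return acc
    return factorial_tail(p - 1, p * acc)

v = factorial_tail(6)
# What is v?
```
Call trace:
factorial_tail(p=6, acc=1)
  factorial_tail(p=5, acc=6)
    factorial_tail(p=4, acc=30)
      factorial_tail(p=3, acc=120)
        factorial_tail(p=2, acc=360)
          factorial_tail(p=1, acc=720)
          -> return 720
        -> return 720
      -> return 720
    -> return 720
  -> return 720
-> return 720

Final answer: 720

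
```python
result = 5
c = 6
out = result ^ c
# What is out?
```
Trace:
  result=5
  result=5, c=6
  result=5, c=6, out=3

Final answer: 3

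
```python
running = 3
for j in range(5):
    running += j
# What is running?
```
Trace:
  running=3
  running=3, j=0
  running=4, j=1
  running=6, j=2
  running=9, j=3
  running=13, j=4

Final answer: 13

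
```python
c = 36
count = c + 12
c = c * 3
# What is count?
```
Trace:
  c=36
  c=36, count=48
  c=108, count=48

Final answer: 48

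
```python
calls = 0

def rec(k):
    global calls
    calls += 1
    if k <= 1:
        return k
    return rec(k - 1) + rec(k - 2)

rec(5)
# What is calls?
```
Call trace (a repeated sub-call is expanded the first time; later identical calls just restate its return value):
rec(k=5)
  rec(k=4)
    rec(k=3)
      rec(k=2)
        rec(k=1)
        -> return 1
        rec(k=0)
        -> return 0
      -> return 1
      rec(k=1)
      -> return 1
    -> return 2
    rec(k=2) -> return 1  (same call as traced above)
  -> return 3
  rec(k=3) -> return 2  (same call as traced above)
-> return 5

calls is incremented once per call, so count the calls in each subtree. Let C(k) = number of calls made by rec(k).
C(0) = C(1) = 1 (base case, no recursion); C(k) = 1 + C(k - 1) + C(k - 2) otherwise.
C(2) = 1 + C(1) + C(0) = 1 + 1 + 1 = 3
C(3) = 1 + C(2) + C(1) = 1 + 3 + 1 = 5
C(4) = 1 + C(3) + C(2) = 1 + 5 + 3 = 9
C(5) = 1 + C(4) + C(3) = 1 + 9 + 5 = 15
calls = C(5) = 15

Final answer: 15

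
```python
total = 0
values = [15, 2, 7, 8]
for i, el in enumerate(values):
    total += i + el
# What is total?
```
Trace:
  total=0
  total=15, i=0, el=15
  total=18, i=1, el=2
  total=27, i=2, el=7
  total=38, i=3, el=8

Final answer: 38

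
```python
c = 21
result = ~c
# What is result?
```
Trace:
  c=21
  c=21, result=-22

Final answer: -22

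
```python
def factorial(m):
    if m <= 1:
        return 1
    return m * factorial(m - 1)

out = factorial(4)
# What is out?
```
Call trace:
factorial(m=4)
  factorial(m=3)
    factorial(m=2)
      factorial(m=1)
      -> return 1
    -> return 2
  -> return 6
-> return 24

Final answer: 24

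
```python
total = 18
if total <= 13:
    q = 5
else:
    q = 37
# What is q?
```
Trace:
  total=18
  total=18, q=37

Final answer: 37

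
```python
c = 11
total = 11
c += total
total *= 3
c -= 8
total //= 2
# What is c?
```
Trace:
  c=11
  c=11, total=11
  c=22, total=11
  c=22, total=33
  c=14, total=33
  c=14, total=16

Final answer: 14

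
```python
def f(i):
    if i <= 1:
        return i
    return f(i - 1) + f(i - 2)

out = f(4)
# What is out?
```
Call trace (a repeated sub-call is expanded the first time; later identical calls just restate its return value):
f(i=4)
  f(i=3)
    f(i=2)
      f(i=1)
      -> return 1
      f(i=0)
      -> return 0
    -> return 1
    f(i=1)
    -> return 1
  -> return 2
  f(i=2) -> return 1  (same call as traced above)
-> return 3

Final answer: 3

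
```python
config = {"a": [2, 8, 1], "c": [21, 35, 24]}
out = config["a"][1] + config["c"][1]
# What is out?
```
Trace:
  config={'a': [2, 8, 1], 'c': [21, 35, 24]}
  config={'a': [2, 8, 1], 'c': [21, 35, 24]}, out=43

Final answer: 43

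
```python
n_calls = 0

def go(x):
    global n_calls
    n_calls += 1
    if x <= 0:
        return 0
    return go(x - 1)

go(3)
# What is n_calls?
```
Call trace:
go(x=3)
  go(x=2)
    go(x=1)
      go(x=0)
      -> return 0
    -> return 0
  -> return 0
-> return 0

n_calls is incremented once per call. go is entered once for each x = 3, 2, 1, 0 (the x <= 0 call returns without recursing), i.e. 3 + 1 calls.
n_calls = 4

Final answer: 4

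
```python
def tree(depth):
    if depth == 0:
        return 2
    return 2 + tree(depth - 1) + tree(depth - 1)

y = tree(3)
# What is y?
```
Call trace (a repeated sub-call is expanded the first time; later identical calls just restate its return value):
tree(depth=3)
  tree(depth=2)
    tree(depth=1)
      tree(depth=0)
      -> return 2
      tree(depth=0)
      -> return 2
    -> return 6
    tree(depth=1) -> return 6  (same call as traced above)
  -> return 14
  tree(depth=2) -> return 14  (same call as traced above)
-> return 30

Final answer: 30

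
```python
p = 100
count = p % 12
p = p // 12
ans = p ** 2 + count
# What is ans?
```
Trace:
  p=100
  p=100, count=4
  p=8, count=4
  p=8, count=4, ans=68

Final answer: 68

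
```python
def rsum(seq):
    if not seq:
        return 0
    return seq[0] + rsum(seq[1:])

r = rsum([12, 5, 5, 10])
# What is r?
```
Call trace:
rsum(seq=[12, 5, 5, 10])
  rsum(seq=[5, 5, 10])
    rsum(seq=[5, 10])
      rsum(seq=[10])
        rsum(seq=[])
        -> return 0
      -> return 10
    -> return 15
  -> return 20
-> return 32

Final answer: 32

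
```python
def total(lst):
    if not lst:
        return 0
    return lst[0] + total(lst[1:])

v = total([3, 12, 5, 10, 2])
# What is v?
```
Call trace:
total(lst=[3, 12, 5, 10, 2])
  total(lst=[12, 5, 10, 2])
    total(lst=[5, 10, 2])
      total(lst=[10, 2])
        total(lst=[2])
          total(lst=[])
          -> return 0
        -> return 2
      -> return 12
    -> return 17
  -> return 29
-> return 32

Final answer: 32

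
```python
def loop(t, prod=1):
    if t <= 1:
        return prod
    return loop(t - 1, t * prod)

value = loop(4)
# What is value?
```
Call trace:
loop(t=4, prod=1)
  loop(t=3, prod=4)
    loop(t=2, prod=12)
      loop(t=1, prod=24)
      -> return 24
    -> return 24
  -> return 24
-> return 24

Final answer: 24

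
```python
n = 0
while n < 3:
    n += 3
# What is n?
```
Trace:
  n=0
  n=3

Final answer: 3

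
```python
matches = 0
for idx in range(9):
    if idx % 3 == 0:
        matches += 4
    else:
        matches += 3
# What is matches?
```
Trace:
  matches=0
  matches=4, idx=0
  matches=7, idx=1
  matches=10, idx=2
  matches=14, idx=3
  matches=17, idx=4
  matches=20, idx=5
  matches=24, idx=6
  matches=27, idx=7
  matches=30, idx=8

Final answer: 30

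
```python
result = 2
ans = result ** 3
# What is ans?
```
Trace:
  result=2
  result=2, ans=8

Final answer: 8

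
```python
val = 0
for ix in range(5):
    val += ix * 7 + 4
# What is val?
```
Trace:
  val=0
  val=4, ix=0
  val=15, ix=1
  val=33, ix=2
  val=58, ix=3
  val=90, ix=4

Final answer: 90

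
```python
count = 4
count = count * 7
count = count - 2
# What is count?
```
Trace:
  count=4
  count=28
  count=26

Final answer: 26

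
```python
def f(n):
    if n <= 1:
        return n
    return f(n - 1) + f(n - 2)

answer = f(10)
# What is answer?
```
Call trace (a repeated sub-call is expanded the first time; later identical calls just restate its return value):
f(n=10)
  f(n=9)
    f(n=8)
      f(n=7)
        f(n=6)
          f(n=5)
            f(n=4)
              f(n=3)
                f(n=2)
                  f(n=1)
                  -> return 1
                  f(n=0)
                  -> return 0
                -> return 1
                f(n=1)
                -> return 1
              -> return 2
              f(n=2) -> return 1  (same call as traced above)
            -> return 3
            f(n=3) -> return 2  (same call as traced above)
          -> return 5
          f(n=4) -> return 3  (same call as traced above)
        -> return 8
        f(n=5) -> return 5  (same call as traced above)
      -> return 13
      f(n=6) -> return 8  (same call as traced above)
    -> return 21
    f(n=7) -> return 13  (same call as traced above)
  -> return 34
  f(n=8) -> return 21  (same call as traced above)
-> return 55

Final answer: 55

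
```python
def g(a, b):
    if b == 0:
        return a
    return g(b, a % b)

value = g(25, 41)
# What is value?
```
Call trace:
g(a=25, b=41)
  g(a=41, b=25)
    g(a=25, b=16)
      g(a=16, b=9)
        g(a=9, b=7)
          g(a=7, b=2)
            g(a=2, b=1)
              g(a=1, b=0)
              -> return 1
            -> return 1
          -> return 1
        -> return 1
      -> return 1
    -> return 1
  -> return 1
-> return 1

Final answer: 1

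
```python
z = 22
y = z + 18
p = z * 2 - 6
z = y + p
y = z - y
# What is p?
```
Trace:
  z=22
  z=22, y=40
  z=22, y=40, p=38
  z=78, y=40, p=38
  z=78, y=38, p=38

Final answer: 38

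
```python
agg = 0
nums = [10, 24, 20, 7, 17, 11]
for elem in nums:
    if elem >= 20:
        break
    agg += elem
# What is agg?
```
Trace:
  agg=0
  agg=10, elem=10
  agg=10, elem=24

Final answer: 10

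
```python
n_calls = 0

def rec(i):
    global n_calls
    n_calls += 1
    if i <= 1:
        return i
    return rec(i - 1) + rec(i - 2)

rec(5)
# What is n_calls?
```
Call trace (a repeated sub-call is expanded the first time; later identical calls just restate its return value):
rec(i=5)
  rec(i=4)
    rec(i=3)
      rec(i=2)
        rec(i=1)
        -> return 1
        rec(i=0)
        -> return 0
      -> return 1
      rec(i=1)
      -> return 1
    -> return 2
    rec(i=2) -> return 1  (same call as traced above)
  -> return 3
  rec(i=3) -> return 2  (same call as traced above)
-> return 5

n_calls is incremented once per call, so count the calls in each subtree. Let C(i) = number of calls made by rec(i).
C(0) = C(1) = 1 (base case, no recursion); C(i) = 1 + C(i - 1) + C(i - 2) otherwise.
C(2) = 1 + C(1) + C(0) = 1 + 1 + 1 = 3
C(3) = 1 + C(2) + C(1) = 1 + 3 + 1 = 5
C(4) = 1 + C(3) + C(2) = 1 + 5 + 3 = 9
C(5) = 1 + C(4) + C(3) = 1 + 9 + 5 = 15
n_calls = C(5) = 15

Final answer: 15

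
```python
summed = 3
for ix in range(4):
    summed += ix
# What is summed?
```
Trace:
  summed=3
  summed=3, ix=0
  summed=4, ix=1
  summed=6, ix=2
  summed=9, ix=3

Final answer: 9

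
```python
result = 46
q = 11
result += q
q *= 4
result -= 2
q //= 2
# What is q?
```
Trace:
  result=46
  result=46, q=11
  result=57, q=11
  result=57, q=44
  result=55, q=44
  result=55, q=22

Final answer: 22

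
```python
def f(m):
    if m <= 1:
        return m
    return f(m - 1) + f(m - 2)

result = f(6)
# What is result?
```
Call trace (a repeated sub-call is expanded the first time; later identical calls just restate its return value):
f(m=6)
  f(m=5)
    f(m=4)
      f(m=3)
        f(m=2)
          f(m=1)
          -> return 1
          f(m=0)
          -> return 0
        -> return 1
        f(m=1)
        -> return 1
      -> return 2
      f(m=2) -> return 1  (same call as traced above)
    -> return 3
    f(m=3) -> return 2  (same call as traced above)
  -> return 5
  f(m=4) -> return 3  (same call as traced above)
-> return 8

Final answer: 8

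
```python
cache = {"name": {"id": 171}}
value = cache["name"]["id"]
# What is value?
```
Trace:
  cache={'name': {'id': 171}}
  cache={'name': {'id': 171}}, value=171

Final answer: 171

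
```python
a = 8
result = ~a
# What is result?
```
Trace:
  a=8
  a=8, result=-9

Final answer: -9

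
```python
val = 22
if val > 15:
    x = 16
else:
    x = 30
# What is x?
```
Trace:
  val=22
  val=22, x=16

Final answer: 16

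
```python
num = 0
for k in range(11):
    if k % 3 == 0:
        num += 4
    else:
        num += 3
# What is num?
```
Trace:
  num=0
  num=4, k=0
  num=7, k=1
  num=10, k=2
  num=14, k=3
  num=17, k=4
  num=20, k=5
  num=24, k=6
  num=27, k=7
  num=30, k=8
  num=34, k=9
  num=37, k=10

Final answer: 37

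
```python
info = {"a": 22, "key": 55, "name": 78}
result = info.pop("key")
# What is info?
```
Trace:
  info={'a': 22, 'key': 55, 'name': 78}
  info={'a': 22, 'name': 78}, result=55

Final answer: {'a': 22, 'name': 78}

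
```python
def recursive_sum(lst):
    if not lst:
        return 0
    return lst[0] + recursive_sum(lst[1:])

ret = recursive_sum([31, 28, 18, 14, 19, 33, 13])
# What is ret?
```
Call trace:
recursive_sum(lst=[31, 28, 18, 14, 19, 33, 13])
  recursive_sum(lst=[28, 18, 14, 19, 33, 13])
    recursive_sum(lst=[18, 14, 19, 33, 13])
      recursive_sum(lst=[14, 19, 33, 13])
        recursive_sum(lst=[19, 33, 13])
          recursive_sum(lst=[33, 13])
            recursive_sum(lst=[13])
              recursive_sum(lst=[])
              -> return 0
            -> return 13
          -> return 46
        -> return 65
      -> return 79
    -> return 97
  -> return 125
-> return 156

Final answer: 156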